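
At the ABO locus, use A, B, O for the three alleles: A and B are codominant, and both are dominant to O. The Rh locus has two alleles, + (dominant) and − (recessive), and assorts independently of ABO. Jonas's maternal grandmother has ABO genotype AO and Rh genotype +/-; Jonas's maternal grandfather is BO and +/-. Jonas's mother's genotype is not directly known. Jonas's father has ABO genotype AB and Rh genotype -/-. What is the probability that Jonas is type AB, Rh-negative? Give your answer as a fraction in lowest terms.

Jonas's mother's ABO genotype from AO × BO: 1/4 AB, 1/4 AO, 1/4 BO, 1/4 OO.
Crossing each possibility with the father AB and summing P(type AB): 1/4·1/2 + 1/4·1/4 + 1/4·1/4 + 1/4·0 = 1/4.
Similarly for Rh via the mother's Rh distribution: P(Rh-) = 1/2.
Independent loci: 1/4 × 1/2 = 1/8.

1/8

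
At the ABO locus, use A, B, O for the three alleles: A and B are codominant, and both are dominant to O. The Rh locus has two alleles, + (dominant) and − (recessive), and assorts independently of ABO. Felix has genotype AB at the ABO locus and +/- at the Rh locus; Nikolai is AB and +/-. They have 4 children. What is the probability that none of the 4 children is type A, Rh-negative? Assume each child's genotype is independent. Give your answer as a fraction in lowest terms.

ABO cross AB × AB → 1/4 A, 1/4 B, 1/2 AB.
Rh cross +/- × +/- → 3/4 Rh+, 1/4 Rh-; so P(type A, Rh-negative) = 1/4 × 1/4 = 1/16 per child.
P(not type A, Rh-negative) = 15/16 for one child; (15/16)^4 = 50625/65536.

50625/65536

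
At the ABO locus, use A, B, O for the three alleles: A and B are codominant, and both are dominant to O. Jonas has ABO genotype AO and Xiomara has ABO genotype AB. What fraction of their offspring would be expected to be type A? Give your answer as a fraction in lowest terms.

ABO cross AO × AB → offspring phenotypes: 1/2 A, 1/4 B, 1/4 AB.
So P(type A) = 1/2.

1/2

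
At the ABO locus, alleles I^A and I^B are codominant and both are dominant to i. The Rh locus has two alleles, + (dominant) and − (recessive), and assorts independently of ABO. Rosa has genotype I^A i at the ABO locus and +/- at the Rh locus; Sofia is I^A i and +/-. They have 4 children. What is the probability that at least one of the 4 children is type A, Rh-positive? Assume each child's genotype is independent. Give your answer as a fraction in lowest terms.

ABO cross I^A i × I^A i → 1/4 O, 3/4 A.
Rh cross +/- × +/- → 3/4 Rh+, 1/4 Rh-; so P(type A, Rh-positive) = 3/4 × 3/4 = 9/16 per child.
P(none) = (7/16)^4 = 2401/65536; P(at least one) = 1 − 2401/65536 = 63135/65536.

63135/65536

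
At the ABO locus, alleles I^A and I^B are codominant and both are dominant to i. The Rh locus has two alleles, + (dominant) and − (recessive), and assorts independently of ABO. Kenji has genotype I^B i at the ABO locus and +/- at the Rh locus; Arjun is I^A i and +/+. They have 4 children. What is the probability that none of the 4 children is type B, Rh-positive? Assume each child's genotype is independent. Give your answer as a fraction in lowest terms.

81/256

ABO cross I^B i × I^A i → 1/4 O, 1/4 A, 1/4 B, 1/4 AB.
Rh cross +/- × +/+ → 1 Rh+; so P(type B, Rh-positive) = 1/4 × 1 = 1/4 per child.
P(not type B, Rh-positive) = 3/4 for one child; (3/4)^4 = 81/256.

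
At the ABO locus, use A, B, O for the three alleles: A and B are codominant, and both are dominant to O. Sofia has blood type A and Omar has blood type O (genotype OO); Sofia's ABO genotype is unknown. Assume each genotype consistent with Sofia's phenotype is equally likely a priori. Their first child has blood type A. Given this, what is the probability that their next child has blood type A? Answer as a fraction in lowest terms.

Possible genotypes: Sofia ∈ {AA, AO}; Omar ∈ {OO}.
Weight each parental genotype pair by prior × P(type-A child):
  AA × OO: posterior weight 2/3; P(next child type A) = 1.
  AO × OO: posterior weight 1/3; P(next child type A) = 1/2.
Weighted sum = 5/6.

5/6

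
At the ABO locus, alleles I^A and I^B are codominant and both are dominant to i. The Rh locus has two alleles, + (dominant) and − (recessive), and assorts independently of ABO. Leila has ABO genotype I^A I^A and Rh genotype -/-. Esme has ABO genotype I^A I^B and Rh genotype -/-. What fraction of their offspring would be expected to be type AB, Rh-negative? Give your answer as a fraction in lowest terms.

ABO cross I^A I^A × I^A I^B → offspring phenotypes: 1/2 A, 1/2 AB.
Rh cross -/- × -/- → 1 Rh-.
Independent loci: P(type AB, Rh-negative) = 1/2 × 1 = 1/2.

1/2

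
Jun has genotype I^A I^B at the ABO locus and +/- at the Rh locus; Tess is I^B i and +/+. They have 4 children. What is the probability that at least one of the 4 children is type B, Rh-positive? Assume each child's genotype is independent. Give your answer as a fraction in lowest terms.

15/16

ABO cross I^A I^B × I^B i → 1/4 A, 1/2 B, 1/4 AB.
Rh cross +/- × +/+ → 1 Rh+; so P(type B, Rh-positive) = 1/2 × 1 = 1/2 per child.
P(none) = (1/2)^4 = 1/16; P(at least one) = 1 − 1/16 = 15/16.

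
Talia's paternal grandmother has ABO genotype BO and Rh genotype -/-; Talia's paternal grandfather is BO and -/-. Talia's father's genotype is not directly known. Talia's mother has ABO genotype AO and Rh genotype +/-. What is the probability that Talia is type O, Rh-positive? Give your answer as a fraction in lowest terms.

Talia's father's ABO genotype from BO × BO: 1/4 BB, 1/2 BO, 1/4 OO.
Crossing each possibility with the mother AO and summing P(type O): 1/4·0 + 1/2·1/4 + 1/4·1/2 = 1/4.
Similarly for Rh via the father's Rh distribution: P(Rh+) = 1/2.
Independent loci: 1/4 × 1/2 = 1/8.

1/8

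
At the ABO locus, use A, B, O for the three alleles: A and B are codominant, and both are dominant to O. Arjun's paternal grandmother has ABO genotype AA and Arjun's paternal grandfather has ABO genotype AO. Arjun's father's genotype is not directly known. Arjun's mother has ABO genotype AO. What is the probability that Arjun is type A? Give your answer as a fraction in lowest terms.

Arjun's father's ABO genotype from AA × AO: 1/2 AA, 1/2 AO.
Crossing each possibility with the mother AO and summing P(type A): 1/2·1 + 1/2·3/4 = 7/8.

7/8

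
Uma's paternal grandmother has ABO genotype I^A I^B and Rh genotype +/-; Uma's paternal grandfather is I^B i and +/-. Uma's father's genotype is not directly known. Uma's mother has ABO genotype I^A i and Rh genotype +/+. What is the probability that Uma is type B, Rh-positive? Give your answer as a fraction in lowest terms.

1/4

Uma's father's ABO genotype from I^A I^B × I^B i: 1/4 I^A I^B, 1/4 I^A i, 1/4 I^B I^B, 1/4 I^B i.
Crossing each possibility with the mother I^A i and summing P(type B): 1/4·1/4 + 1/4·0 + 1/4·1/2 + 1/4·1/4 = 1/4.
Similarly for Rh via the father's Rh distribution: P(Rh+) = 1.
Independent loci: 1/4 × 1 = 1/4.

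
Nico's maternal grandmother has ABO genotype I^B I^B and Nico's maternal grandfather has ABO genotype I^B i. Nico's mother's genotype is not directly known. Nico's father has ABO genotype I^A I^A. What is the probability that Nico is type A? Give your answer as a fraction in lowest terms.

Nico's mother's ABO genotype from I^B I^B × I^B i: 1/2 I^B I^B, 1/2 I^B i.
Crossing each possibility with the father I^A I^A and summing P(type A): 1/2·0 + 1/2·1/2 = 1/4.

1/4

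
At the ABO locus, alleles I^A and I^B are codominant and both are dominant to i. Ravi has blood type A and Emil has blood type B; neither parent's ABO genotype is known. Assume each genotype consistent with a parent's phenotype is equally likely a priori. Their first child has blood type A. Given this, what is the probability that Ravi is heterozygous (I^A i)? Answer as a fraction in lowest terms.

Possible genotypes: Ravi ∈ {I^A I^A, I^A i}; Emil ∈ {I^B I^B, I^B i}.
Weight each parental genotype pair by prior × P(type-A child):
  I^A I^A × I^B i: posterior weight 2/3.
  I^A i × I^B i: posterior weight 1/3.
Sum the posterior weight over pairs where Ravi is I^A i: 1/3.

1/3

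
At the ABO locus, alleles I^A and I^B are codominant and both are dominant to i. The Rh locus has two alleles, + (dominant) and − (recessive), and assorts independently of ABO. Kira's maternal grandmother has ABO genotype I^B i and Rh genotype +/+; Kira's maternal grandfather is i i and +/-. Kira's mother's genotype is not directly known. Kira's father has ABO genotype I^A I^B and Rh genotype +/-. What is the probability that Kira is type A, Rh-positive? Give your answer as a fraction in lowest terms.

21/64

Kira's mother's ABO genotype from I^B i × i i: 1/2 I^B i, 1/2 i i.
Crossing each possibility with the father I^A I^B and summing P(type A): 1/2·1/4 + 1/2·1/2 = 3/8.
Similarly for Rh via the mother's Rh distribution: P(Rh+) = 7/8.
Independent loci: 3/8 × 7/8 = 21/64.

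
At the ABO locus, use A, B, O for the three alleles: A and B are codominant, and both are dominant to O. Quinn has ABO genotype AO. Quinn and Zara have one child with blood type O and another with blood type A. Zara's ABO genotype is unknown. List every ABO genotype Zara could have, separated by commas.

For each candidate genotype of Zara, check whether crossing it with AO can produce every observed child phenotype.
  AA → possible child types {A} ✗
  AB → possible child types {A, B, AB} ✗
  AO → possible child types {O, A} ✓
  BB → possible child types {B, AB} ✗
  BO → possible child types {O, A, B, AB} ✓
  OO → possible child types {O, A} ✓

AO, BO, OO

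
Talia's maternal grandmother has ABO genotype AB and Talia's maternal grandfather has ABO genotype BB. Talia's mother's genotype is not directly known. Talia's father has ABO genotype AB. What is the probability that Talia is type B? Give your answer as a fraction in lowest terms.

Talia's mother's ABO genotype from AB × BB: 1/2 AB, 1/2 BB.
Crossing each possibility with the father AB and summing P(type B): 1/2·1/4 + 1/2·1/2 = 3/8.

3/8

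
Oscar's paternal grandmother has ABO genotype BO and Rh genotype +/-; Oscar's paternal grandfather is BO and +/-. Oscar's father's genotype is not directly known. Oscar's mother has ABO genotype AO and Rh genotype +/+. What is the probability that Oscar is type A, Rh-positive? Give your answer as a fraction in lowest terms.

Oscar's father's ABO genotype from BO × BO: 1/4 BB, 1/2 BO, 1/4 OO.
Crossing each possibility with the mother AO and summing P(type A): 1/4·0 + 1/2·1/4 + 1/4·1/2 = 1/4.
Similarly for Rh via the father's Rh distribution: P(Rh+) = 1.
Independent loci: 1/4 × 1 = 1/4.

1/4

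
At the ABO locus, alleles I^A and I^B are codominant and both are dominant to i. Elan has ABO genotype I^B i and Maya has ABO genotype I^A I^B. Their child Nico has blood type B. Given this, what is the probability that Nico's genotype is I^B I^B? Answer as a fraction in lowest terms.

Cross I^B i × I^A I^B → 1/4 I^A I^B, 1/4 I^A i, 1/4 I^B I^B, 1/4 I^B i.
Type-B genotypes among offspring: I^B I^B (1/4), I^B i (1/4); total 1/2.
P(I^B I^B | type B) = (1/4) / (1/2) = 1/2.

1/2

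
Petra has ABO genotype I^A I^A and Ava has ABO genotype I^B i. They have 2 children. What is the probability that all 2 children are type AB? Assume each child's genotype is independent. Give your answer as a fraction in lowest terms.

1/4

ABO cross I^A I^A × I^B i → 1/2 A, 1/2 AB.
So P(type AB) = 1/2 per child.
All 2 independent: (1/2)^2 = 1/4.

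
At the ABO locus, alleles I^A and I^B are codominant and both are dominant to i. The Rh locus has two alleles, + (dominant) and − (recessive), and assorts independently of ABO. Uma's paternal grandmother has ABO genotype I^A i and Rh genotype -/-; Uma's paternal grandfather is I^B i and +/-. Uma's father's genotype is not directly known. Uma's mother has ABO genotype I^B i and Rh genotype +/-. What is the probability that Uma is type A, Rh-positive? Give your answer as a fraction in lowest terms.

Uma's father's ABO genotype from I^A i × I^B i: 1/4 I^A I^B, 1/4 I^A i, 1/4 I^B i, 1/4 i i.
Crossing each possibility with the mother I^B i and summing P(type A): 1/4·1/4 + 1/4·1/4 + 1/4·0 + 1/4·0 = 1/8.
Similarly for Rh via the father's Rh distribution: P(Rh+) = 5/8.
Independent loci: 1/8 × 5/8 = 5/64.

5/64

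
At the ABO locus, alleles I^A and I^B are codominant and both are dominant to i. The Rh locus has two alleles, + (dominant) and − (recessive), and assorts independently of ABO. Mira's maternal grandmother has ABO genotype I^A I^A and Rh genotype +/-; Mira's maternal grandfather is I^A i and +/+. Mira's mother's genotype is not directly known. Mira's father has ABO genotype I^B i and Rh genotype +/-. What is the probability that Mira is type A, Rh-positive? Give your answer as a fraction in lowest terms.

Mira's mother's ABO genotype from I^A I^A × I^A i: 1/2 I^A I^A, 1/2 I^A i.
Crossing each possibility with the father I^B i and summing P(type A): 1/2·1/2 + 1/2·1/4 = 3/8.
Similarly for Rh via the mother's Rh distribution: P(Rh+) = 7/8.
Independent loci: 3/8 × 7/8 = 21/64.

21/64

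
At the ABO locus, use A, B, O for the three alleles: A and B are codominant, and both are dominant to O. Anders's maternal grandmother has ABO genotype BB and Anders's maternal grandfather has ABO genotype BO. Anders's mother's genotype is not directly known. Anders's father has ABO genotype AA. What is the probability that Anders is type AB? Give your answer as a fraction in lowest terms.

3/4

Anders's mother's ABO genotype from BB × BO: 1/2 BB, 1/2 BO.
Crossing each possibility with the father AA and summing P(type AB): 1/2·1 + 1/2·1/2 = 3/4.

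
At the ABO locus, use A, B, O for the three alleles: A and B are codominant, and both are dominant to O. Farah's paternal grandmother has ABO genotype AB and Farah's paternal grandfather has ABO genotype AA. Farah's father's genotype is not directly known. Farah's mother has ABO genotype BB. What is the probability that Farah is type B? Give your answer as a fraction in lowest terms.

1/4

Farah's father's ABO genotype from AB × AA: 1/2 AA, 1/2 AB.
Crossing each possibility with the mother BB and summing P(type B): 1/2·0 + 1/2·1/2 = 1/4.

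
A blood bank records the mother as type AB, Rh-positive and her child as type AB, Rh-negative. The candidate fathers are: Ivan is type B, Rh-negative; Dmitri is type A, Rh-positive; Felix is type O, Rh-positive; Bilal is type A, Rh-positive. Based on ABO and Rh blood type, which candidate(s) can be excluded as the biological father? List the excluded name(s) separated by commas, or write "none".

A candidate is excluded only if no genotype consistent with his phenotype could produce a type AB, Rh-negative child with a type AB, Rh-positive mother.
Felix (type O, Rh+): no genotype consistent with that phenotype can produce a type-AB Rh- child with a type-AB mother.

Felix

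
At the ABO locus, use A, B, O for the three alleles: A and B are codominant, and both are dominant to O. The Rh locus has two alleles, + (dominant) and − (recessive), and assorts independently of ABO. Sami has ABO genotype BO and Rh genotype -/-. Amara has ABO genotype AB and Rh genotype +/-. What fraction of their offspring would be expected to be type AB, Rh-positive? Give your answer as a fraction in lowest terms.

ABO cross BO × AB → offspring phenotypes: 1/4 A, 1/2 B, 1/4 AB.
Rh cross -/- × +/- → 1/2 Rh+, 1/2 Rh-.
Independent loci: P(type AB, Rh-positive) = 1/4 × 1/2 = 1/8.

1/8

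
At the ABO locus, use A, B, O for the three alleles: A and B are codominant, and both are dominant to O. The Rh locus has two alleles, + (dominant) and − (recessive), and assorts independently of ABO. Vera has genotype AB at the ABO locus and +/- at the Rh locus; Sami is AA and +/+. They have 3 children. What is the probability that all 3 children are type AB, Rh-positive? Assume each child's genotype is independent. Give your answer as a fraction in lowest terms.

1/8

ABO cross AB × AA → 1/2 A, 1/2 AB.
Rh cross +/- × +/+ → 1 Rh+; so P(type AB, Rh-positive) = 1/2 × 1 = 1/2 per child.
All 3 independent: (1/2)^3 = 1/8.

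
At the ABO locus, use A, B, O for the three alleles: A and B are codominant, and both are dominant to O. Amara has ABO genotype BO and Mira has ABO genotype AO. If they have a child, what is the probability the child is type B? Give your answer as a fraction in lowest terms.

1/4

ABO cross BO × AO → offspring phenotypes: 1/4 O, 1/4 A, 1/4 B, 1/4 AB.
So P(type B) = 1/4.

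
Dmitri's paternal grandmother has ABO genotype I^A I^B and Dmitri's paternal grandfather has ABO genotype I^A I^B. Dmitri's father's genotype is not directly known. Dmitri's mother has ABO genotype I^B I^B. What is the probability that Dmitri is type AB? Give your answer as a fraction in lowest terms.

Dmitri's father's ABO genotype from I^A I^B × I^A I^B: 1/4 I^A I^A, 1/2 I^A I^B, 1/4 I^B I^B.
Crossing each possibility with the mother I^B I^B and summing P(type AB): 1/4·1 + 1/2·1/2 + 1/4·0 = 1/2.

1/2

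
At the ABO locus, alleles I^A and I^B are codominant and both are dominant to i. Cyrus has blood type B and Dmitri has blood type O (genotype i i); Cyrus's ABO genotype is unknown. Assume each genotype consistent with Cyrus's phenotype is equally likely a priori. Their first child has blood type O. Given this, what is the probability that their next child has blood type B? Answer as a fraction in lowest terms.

Possible genotypes: Cyrus ∈ {I^B I^B, I^B i}; Dmitri ∈ {i i}.
Weight each parental genotype pair by prior × P(type-O child):
  I^B i × i i: posterior weight 1; P(next child type B) = 1/2.
Weighted sum = 1/2.

1/2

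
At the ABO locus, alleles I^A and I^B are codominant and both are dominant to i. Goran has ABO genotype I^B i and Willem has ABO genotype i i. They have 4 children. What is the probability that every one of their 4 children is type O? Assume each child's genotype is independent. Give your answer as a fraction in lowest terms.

ABO cross I^B i × i i → 1/2 O, 1/2 B.
So P(type O) = 1/2 per child.
All 4 independent: (1/2)^4 = 1/16.

1/16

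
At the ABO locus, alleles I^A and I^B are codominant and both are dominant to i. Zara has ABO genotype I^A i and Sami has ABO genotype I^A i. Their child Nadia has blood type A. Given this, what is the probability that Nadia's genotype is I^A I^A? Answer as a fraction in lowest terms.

1/3

Cross I^A i × I^A i → 1/4 I^A I^A, 1/2 I^A i, 1/4 i i.
Type-A genotypes among offspring: I^A I^A (1/4), I^A i (1/2); total 3/4.
P(I^A I^A | type A) = (1/4) / (3/4) = 1/3.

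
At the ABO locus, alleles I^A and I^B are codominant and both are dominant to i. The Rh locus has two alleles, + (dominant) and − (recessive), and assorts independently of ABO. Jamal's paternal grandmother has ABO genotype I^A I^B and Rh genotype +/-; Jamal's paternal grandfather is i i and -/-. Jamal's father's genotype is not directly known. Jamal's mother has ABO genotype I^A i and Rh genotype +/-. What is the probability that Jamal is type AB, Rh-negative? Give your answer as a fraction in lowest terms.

3/64

Jamal's father's ABO genotype from I^A I^B × i i: 1/2 I^A i, 1/2 I^B i.
Crossing each possibility with the mother I^A i and summing P(type AB): 1/2·0 + 1/2·1/4 = 1/8.
Similarly for Rh via the father's Rh distribution: P(Rh-) = 3/8.
Independent loci: 1/8 × 3/8 = 3/64.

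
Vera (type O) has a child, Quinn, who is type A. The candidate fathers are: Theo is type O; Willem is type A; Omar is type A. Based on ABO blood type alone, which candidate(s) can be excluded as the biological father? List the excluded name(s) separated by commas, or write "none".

Theo

A candidate is excluded only if no genotype consistent with his phenotype could produce a type A child with a type O mother.
Theo (type O): no genotype consistent with that phenotype can produce a type-A child with a type-O mother.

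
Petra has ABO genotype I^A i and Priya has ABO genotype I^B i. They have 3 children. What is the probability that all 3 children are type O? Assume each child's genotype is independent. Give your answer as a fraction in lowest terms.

1/64

ABO cross I^A i × I^B i → 1/4 O, 1/4 A, 1/4 B, 1/4 AB.
So P(type O) = 1/4 per child.
All 3 independent: (1/4)^3 = 1/64.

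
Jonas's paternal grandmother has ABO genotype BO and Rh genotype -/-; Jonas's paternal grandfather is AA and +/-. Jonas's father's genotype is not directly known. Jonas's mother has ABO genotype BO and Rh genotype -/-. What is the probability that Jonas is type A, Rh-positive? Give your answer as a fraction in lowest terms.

1/16

Jonas's father's ABO genotype from BO × AA: 1/2 AB, 1/2 AO.
Crossing each possibility with the mother BO and summing P(type A): 1/2·1/4 + 1/2·1/4 = 1/4.
Similarly for Rh via the father's Rh distribution: P(Rh+) = 1/4.
Independent loci: 1/4 × 1/4 = 1/16.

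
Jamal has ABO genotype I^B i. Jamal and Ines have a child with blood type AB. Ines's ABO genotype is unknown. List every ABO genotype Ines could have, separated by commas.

I^A I^A, I^A I^B, I^A i

For each candidate genotype of Ines, check whether crossing it with I^B i can produce every observed child phenotype.
  I^A I^A → possible child types {A, AB} ✓
  I^A I^B → possible child types {A, B, AB} ✓
  I^A i → possible child types {O, A, B, AB} ✓
  I^B I^B → possible child types {B} ✗
  I^B i → possible child types {O, B} ✗
  i i → possible child types {O, B} ✗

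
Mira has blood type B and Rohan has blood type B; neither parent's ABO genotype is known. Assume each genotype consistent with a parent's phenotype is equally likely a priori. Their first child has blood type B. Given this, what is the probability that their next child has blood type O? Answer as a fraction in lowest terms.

Possible genotypes: Mira ∈ {BB, BO}; Rohan ∈ {BB, BO}.
Weight each parental genotype pair by prior × P(type-B child):
  BB × BB: posterior weight 4/15; P(next child type O) = 0.
  BB × BO: posterior weight 4/15; P(next child type O) = 0.
  BO × BB: posterior weight 4/15; P(next child type O) = 0.
  BO × BO: posterior weight 1/5; P(next child type O) = 1/4.
Weighted sum = 1/20.

1/20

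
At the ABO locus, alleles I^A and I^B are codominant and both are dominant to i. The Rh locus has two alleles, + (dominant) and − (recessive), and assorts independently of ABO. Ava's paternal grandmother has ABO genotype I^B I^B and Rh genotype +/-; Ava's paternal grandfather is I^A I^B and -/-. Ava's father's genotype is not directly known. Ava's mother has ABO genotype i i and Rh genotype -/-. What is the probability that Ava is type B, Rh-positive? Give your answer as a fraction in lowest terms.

3/16

Ava's father's ABO genotype from I^B I^B × I^A I^B: 1/2 I^A I^B, 1/2 I^B I^B.
Crossing each possibility with the mother i i and summing P(type B): 1/2·1/2 + 1/2·1 = 3/4.
Similarly for Rh via the father's Rh distribution: P(Rh+) = 1/4.
Independent loci: 3/4 × 1/4 = 3/16.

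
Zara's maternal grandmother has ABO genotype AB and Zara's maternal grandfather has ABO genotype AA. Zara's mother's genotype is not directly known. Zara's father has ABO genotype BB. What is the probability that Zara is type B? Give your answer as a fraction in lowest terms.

Zara's mother's ABO genotype from AB × AA: 1/2 AA, 1/2 AB.
Crossing each possibility with the father BB and summing P(type B): 1/2·0 + 1/2·1/2 = 1/4.

1/4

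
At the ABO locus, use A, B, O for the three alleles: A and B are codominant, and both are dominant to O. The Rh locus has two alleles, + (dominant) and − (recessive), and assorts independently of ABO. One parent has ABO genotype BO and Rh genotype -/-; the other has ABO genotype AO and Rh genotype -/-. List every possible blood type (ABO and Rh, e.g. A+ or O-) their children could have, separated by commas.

O-, A-, B-, AB-

Gametes from BO × AO give offspring ABO genotypes AB, AO, BO, OO, i.e. phenotypes O, A, B, AB.
Rh cross -/- × -/- → phenotypes Rh-.
Combining independently: O-, A-, B-, AB-.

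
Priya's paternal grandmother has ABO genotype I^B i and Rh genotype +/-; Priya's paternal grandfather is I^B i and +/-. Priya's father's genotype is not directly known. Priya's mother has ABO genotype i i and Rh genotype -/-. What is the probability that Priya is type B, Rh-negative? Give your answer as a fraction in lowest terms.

1/4

Priya's father's ABO genotype from I^B i × I^B i: 1/4 I^B I^B, 1/2 I^B i, 1/4 i i.
Crossing each possibility with the mother i i and summing P(type B): 1/4·1 + 1/2·1/2 + 1/4·0 = 1/2.
Similarly for Rh via the father's Rh distribution: P(Rh-) = 1/2.
Independent loci: 1/2 × 1/2 = 1/4.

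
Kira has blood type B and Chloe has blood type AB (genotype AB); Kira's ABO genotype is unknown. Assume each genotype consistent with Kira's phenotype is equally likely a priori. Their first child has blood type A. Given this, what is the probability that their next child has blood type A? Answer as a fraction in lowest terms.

1/4

Possible genotypes: Kira ∈ {BB, BO}; Chloe ∈ {AB}.
Weight each parental genotype pair by prior × P(type-A child):
  BO × AB: posterior weight 1; P(next child type A) = 1/4.
Weighted sum = 1/4.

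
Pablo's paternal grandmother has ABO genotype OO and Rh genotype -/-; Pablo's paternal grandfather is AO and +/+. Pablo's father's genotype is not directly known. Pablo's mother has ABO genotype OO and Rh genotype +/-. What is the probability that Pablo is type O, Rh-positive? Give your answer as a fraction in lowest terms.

Pablo's father's ABO genotype from OO × AO: 1/2 AO, 1/2 OO.
Crossing each possibility with the mother OO and summing P(type O): 1/2·1/2 + 1/2·1 = 3/4.
Similarly for Rh via the father's Rh distribution: P(Rh+) = 3/4.
Independent loci: 3/4 × 3/4 = 9/16.

9/16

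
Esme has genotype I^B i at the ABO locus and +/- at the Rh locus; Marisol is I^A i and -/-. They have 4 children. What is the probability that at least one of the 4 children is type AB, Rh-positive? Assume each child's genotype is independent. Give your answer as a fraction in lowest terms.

ABO cross I^B i × I^A i → 1/4 O, 1/4 A, 1/4 B, 1/4 AB.
Rh cross +/- × -/- → 1/2 Rh+, 1/2 Rh-; so P(type AB, Rh-positive) = 1/4 × 1/2 = 1/8 per child.
P(none) = (7/8)^4 = 2401/4096; P(at least one) = 1 − 2401/4096 = 1695/4096.

1695/4096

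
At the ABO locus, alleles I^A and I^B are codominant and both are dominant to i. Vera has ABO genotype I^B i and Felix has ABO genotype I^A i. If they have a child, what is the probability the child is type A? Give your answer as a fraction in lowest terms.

ABO cross I^B i × I^A i → offspring phenotypes: 1/4 O, 1/4 A, 1/4 B, 1/4 AB.
So P(type A) = 1/4.

1/4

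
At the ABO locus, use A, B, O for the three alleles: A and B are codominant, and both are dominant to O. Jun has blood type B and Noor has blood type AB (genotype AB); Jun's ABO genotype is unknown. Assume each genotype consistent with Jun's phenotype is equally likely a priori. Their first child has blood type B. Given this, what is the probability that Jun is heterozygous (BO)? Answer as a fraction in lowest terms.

Possible genotypes: Jun ∈ {BB, BO}; Noor ∈ {AB}.
Weight each parental genotype pair by prior × P(type-B child):
  BB × AB: posterior weight 1/2.
  BO × AB: posterior weight 1/2.
Sum the posterior weight over pairs where Jun is BO: 1/2.

1/2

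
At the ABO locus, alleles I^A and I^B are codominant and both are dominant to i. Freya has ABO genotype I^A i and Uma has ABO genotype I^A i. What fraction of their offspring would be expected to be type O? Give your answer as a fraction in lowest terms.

ABO cross I^A i × I^A i → offspring phenotypes: 1/4 O, 3/4 A.
So P(type O) = 1/4.

1/4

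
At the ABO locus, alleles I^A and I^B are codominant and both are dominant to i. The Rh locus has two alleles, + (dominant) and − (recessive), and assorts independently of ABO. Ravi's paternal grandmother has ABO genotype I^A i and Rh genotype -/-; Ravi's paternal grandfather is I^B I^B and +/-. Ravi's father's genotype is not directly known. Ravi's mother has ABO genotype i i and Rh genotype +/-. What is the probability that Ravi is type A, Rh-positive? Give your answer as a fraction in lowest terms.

5/32

Ravi's father's ABO genotype from I^A i × I^B I^B: 1/2 I^A I^B, 1/2 I^B i.
Crossing each possibility with the mother i i and summing P(type A): 1/2·1/2 + 1/2·0 = 1/4.
Similarly for Rh via the father's Rh distribution: P(Rh+) = 5/8.
Independent loci: 1/4 × 5/8 = 5/32.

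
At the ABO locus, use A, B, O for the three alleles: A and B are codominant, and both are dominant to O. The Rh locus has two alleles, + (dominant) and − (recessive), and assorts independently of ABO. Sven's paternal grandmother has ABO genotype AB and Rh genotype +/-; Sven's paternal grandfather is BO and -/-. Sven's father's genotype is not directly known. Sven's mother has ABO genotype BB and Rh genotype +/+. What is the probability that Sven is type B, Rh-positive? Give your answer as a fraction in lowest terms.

Sven's father's ABO genotype from AB × BO: 1/4 AB, 1/4 AO, 1/4 BB, 1/4 BO.
Crossing each possibility with the mother BB and summing P(type B): 1/4·1/2 + 1/4·1/2 + 1/4·1 + 1/4·1 = 3/4.
Similarly for Rh via the father's Rh distribution: P(Rh+) = 1.
Independent loci: 3/4 × 1 = 3/4.

3/4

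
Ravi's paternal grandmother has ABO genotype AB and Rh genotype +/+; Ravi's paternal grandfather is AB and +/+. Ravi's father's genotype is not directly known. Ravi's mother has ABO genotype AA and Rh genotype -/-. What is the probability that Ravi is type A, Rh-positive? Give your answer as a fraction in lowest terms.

Ravi's father's ABO genotype from AB × AB: 1/4 AA, 1/2 AB, 1/4 BB.
Crossing each possibility with the mother AA and summing P(type A): 1/4·1 + 1/2·1/2 + 1/4·0 = 1/2.
Similarly for Rh via the father's Rh distribution: P(Rh+) = 1.
Independent loci: 1/2 × 1 = 1/2.

1/2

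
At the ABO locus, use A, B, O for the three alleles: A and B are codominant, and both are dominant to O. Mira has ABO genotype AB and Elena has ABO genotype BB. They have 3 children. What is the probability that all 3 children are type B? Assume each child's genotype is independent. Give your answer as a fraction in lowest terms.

ABO cross AB × BB → 1/2 B, 1/2 AB.
So P(type B) = 1/2 per child.
All 3 independent: (1/2)^3 = 1/8.

1/8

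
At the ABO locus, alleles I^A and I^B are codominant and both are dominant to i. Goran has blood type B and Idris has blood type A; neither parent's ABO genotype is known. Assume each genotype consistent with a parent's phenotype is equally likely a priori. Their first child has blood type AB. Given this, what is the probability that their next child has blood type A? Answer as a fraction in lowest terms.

5/36

Possible genotypes: Goran ∈ {I^B I^B, I^B i}; Idris ∈ {I^A I^A, I^A i}.
Weight each parental genotype pair by prior × P(type-AB child):
  I^B I^B × I^A I^A: posterior weight 4/9; P(next child type A) = 0.
  I^B I^B × I^A i: posterior weight 2/9; P(next child type A) = 0.
  I^B i × I^A I^A: posterior weight 2/9; P(next child type A) = 1/2.
  I^B i × I^A i: posterior weight 1/9; P(next child type A) = 1/4.
Weighted sum = 5/36.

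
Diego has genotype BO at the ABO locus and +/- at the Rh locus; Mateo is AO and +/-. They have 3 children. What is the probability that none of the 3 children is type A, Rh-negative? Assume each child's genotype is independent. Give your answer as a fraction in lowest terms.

ABO cross BO × AO → 1/4 O, 1/4 A, 1/4 B, 1/4 AB.
Rh cross +/- × +/- → 3/4 Rh+, 1/4 Rh-; so P(type A, Rh-negative) = 1/4 × 1/4 = 1/16 per child.
P(not type A, Rh-negative) = 15/16 for one child; (15/16)^3 = 3375/4096.

3375/4096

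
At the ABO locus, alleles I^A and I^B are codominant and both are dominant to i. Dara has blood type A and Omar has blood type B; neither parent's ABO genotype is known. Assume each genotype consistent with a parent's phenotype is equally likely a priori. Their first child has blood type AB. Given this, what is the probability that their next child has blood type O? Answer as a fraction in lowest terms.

1/36

Possible genotypes: Dara ∈ {I^A I^A, I^A i}; Omar ∈ {I^B I^B, I^B i}.
Weight each parental genotype pair by prior × P(type-AB child):
  I^A I^A × I^B I^B: posterior weight 4/9; P(next child type O) = 0.
  I^A I^A × I^B i: posterior weight 2/9; P(next child type O) = 0.
  I^A i × I^B I^B: posterior weight 2/9; P(next child type O) = 0.
  I^A i × I^B i: posterior weight 1/9; P(next child type O) = 1/4.
Weighted sum = 1/36.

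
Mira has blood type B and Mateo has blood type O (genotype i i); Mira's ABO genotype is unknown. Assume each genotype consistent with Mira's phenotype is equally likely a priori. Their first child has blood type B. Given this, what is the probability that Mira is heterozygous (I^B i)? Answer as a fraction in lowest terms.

Possible genotypes: Mira ∈ {I^B I^B, I^B i}; Mateo ∈ {i i}.
Weight each parental genotype pair by prior × P(type-B child):
  I^B I^B × i i: posterior weight 2/3.
  I^B i × i i: posterior weight 1/3.
Sum the posterior weight over pairs where Mira is I^B i: 1/3.

1/3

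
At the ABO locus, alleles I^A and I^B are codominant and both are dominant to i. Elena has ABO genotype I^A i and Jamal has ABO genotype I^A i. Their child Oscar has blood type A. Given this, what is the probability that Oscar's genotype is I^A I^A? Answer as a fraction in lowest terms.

1/3

Cross I^A i × I^A i → 1/4 I^A I^A, 1/2 I^A i, 1/4 i i.
Type-A genotypes among offspring: I^A I^A (1/4), I^A i (1/2); total 3/4.
P(I^A I^A | type A) = (1/4) / (3/4) = 1/3.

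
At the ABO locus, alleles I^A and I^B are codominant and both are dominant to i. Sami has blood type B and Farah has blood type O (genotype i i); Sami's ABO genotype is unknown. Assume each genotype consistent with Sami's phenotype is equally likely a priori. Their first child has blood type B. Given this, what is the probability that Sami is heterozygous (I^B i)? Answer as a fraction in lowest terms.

1/3

Possible genotypes: Sami ∈ {I^B I^B, I^B i}; Farah ∈ {i i}.
Weight each parental genotype pair by prior × P(type-B child):
  I^B I^B × i i: posterior weight 2/3.
  I^B i × i i: posterior weight 1/3.
Sum the posterior weight over pairs where Sami is I^B i: 1/3.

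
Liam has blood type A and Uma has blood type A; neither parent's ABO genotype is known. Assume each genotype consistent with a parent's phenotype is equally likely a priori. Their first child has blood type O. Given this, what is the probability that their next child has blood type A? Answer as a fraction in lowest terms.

3/4

Possible genotypes: Liam ∈ {AA, AO}; Uma ∈ {AA, AO}.
Weight each parental genotype pair by prior × P(type-O child):
  AO × AO: posterior weight 1; P(next child type A) = 3/4.
Weighted sum = 3/4.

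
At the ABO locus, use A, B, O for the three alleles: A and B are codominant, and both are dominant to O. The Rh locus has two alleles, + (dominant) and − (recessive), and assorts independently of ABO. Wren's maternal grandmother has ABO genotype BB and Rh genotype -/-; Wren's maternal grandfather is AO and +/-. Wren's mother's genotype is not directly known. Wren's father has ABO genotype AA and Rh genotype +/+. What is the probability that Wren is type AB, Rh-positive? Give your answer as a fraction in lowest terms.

Wren's mother's ABO genotype from BB × AO: 1/2 AB, 1/2 BO.
Crossing each possibility with the father AA and summing P(type AB): 1/2·1/2 + 1/2·1/2 = 1/2.
Similarly for Rh via the mother's Rh distribution: P(Rh+) = 1.
Independent loci: 1/2 × 1 = 1/2.

1/2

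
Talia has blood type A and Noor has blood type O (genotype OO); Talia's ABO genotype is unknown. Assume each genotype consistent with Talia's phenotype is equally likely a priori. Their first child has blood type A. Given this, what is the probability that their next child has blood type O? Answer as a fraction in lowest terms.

Possible genotypes: Talia ∈ {AA, AO}; Noor ∈ {OO}.
Weight each parental genotype pair by prior × P(type-A child):
  AA × OO: posterior weight 2/3; P(next child type O) = 0.
  AO × OO: posterior weight 1/3; P(next child type O) = 1/2.
Weighted sum = 1/6.

1/6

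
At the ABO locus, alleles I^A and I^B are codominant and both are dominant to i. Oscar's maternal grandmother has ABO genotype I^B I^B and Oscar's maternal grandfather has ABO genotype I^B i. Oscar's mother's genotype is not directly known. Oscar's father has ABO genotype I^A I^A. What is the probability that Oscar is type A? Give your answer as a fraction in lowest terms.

1/4

Oscar's mother's ABO genotype from I^B I^B × I^B i: 1/2 I^B I^B, 1/2 I^B i.
Crossing each possibility with the father I^A I^A and summing P(type A): 1/2·0 + 1/2·1/2 = 1/4.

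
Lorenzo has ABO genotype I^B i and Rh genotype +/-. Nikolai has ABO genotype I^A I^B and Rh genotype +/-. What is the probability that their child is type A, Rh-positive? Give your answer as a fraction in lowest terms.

ABO cross I^B i × I^A I^B → offspring phenotypes: 1/4 A, 1/2 B, 1/4 AB.
Rh cross +/- × +/- → 3/4 Rh+, 1/4 Rh-.
Independent loci: P(type A, Rh-positive) = 1/4 × 3/4 = 3/16.

3/16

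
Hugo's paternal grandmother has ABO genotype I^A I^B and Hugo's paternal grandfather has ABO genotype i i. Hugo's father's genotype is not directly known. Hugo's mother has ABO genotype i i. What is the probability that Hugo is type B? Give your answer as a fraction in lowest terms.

1/4

Hugo's father's ABO genotype from I^A I^B × i i: 1/2 I^A i, 1/2 I^B i.
Crossing each possibility with the mother i i and summing P(type B): 1/2·0 + 1/2·1/2 = 1/4.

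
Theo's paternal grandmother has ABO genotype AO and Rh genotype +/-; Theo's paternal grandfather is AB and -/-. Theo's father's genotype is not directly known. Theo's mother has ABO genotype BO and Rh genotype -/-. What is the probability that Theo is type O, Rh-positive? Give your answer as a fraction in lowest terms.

1/32

Theo's father's ABO genotype from AO × AB: 1/4 AA, 1/4 AB, 1/4 AO, 1/4 BO.
Crossing each possibility with the mother BO and summing P(type O): 1/4·0 + 1/4·0 + 1/4·1/4 + 1/4·1/4 = 1/8.
Similarly for Rh via the father's Rh distribution: P(Rh+) = 1/4.
Independent loci: 1/8 × 1/4 = 1/32.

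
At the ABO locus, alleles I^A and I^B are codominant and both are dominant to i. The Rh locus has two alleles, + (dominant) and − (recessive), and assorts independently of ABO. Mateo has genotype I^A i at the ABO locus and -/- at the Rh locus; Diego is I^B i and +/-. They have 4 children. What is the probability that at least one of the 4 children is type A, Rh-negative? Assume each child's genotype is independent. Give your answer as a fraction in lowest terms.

ABO cross I^A i × I^B i → 1/4 O, 1/4 A, 1/4 B, 1/4 AB.
Rh cross -/- × +/- → 1/2 Rh+, 1/2 Rh-; so P(type A, Rh-negative) = 1/4 × 1/2 = 1/8 per child.
P(none) = (7/8)^4 = 2401/4096; P(at least one) = 1 − 2401/4096 = 1695/4096.

1695/4096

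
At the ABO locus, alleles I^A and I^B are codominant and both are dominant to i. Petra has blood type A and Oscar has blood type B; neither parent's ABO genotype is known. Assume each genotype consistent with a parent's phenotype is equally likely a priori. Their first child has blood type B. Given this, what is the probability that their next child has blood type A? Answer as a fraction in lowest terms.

Possible genotypes: Petra ∈ {I^A I^A, I^A i}; Oscar ∈ {I^B I^B, I^B i}.
Weight each parental genotype pair by prior × P(type-B child):
  I^A i × I^B I^B: posterior weight 2/3; P(next child type A) = 0.
  I^A i × I^B i: posterior weight 1/3; P(next child type A) = 1/4.
Weighted sum = 1/12.

1/12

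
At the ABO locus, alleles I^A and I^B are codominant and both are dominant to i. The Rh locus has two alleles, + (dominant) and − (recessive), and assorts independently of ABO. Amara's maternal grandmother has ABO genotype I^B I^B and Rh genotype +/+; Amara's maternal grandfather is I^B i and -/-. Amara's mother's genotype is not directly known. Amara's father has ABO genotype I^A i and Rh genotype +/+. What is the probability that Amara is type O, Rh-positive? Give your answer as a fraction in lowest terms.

1/8

Amara's mother's ABO genotype from I^B I^B × I^B i: 1/2 I^B I^B, 1/2 I^B i.
Crossing each possibility with the father I^A i and summing P(type O): 1/2·0 + 1/2·1/4 = 1/8.
Similarly for Rh via the mother's Rh distribution: P(Rh+) = 1.
Independent loci: 1/8 × 1 = 1/8.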